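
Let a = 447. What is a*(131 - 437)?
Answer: -136782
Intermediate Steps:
a*(131 - 437) = 447*(131 - 437) = 447*(-306) = -136782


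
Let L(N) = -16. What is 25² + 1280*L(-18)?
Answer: -19855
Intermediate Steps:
25² + 1280*L(-18) = 25² + 1280*(-16) = 625 - 20480 = -19855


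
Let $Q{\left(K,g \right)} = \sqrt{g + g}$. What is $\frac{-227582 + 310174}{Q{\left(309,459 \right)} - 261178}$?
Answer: $- \frac{10785606688}{34106973383} - \frac{123888 \sqrt{102}}{34106973383} \approx -0.31627$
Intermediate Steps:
$Q{\left(K,g \right)} = \sqrt{2} \sqrt{g}$ ($Q{\left(K,g \right)} = \sqrt{2 g} = \sqrt{2} \sqrt{g}$)
$\frac{-227582 + 310174}{Q{\left(309,459 \right)} - 261178} = \frac{-227582 + 310174}{\sqrt{2} \sqrt{459} - 261178} = \frac{82592}{\sqrt{2} \cdot 3 \sqrt{51} - 261178} = \frac{82592}{3 \sqrt{102} - 261178} = \frac{82592}{-261178 + 3 \sqrt{102}}$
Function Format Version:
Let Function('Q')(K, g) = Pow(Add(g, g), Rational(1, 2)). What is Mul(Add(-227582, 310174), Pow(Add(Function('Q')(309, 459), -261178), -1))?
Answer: Add(Rational(-10785606688, 34106973383), Mul(Rational(-123888, 34106973383), Pow(102, Rational(1, 2)))) ≈ -0.31627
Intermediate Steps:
Function('Q')(K, g) = Mul(Pow(2, Rational(1, 2)), Pow(g, Rational(1, 2))) (Function('Q')(K, g) = Pow(Mul(2, g), Rational(1, 2)) = Mul(Pow(2, Rational(1, 2)), Pow(g, Rational(1, 2))))
Mul(Add(-227582, 310174), Pow(Add(Function('Q')(309, 459), -261178), -1)) = Mul(Add(-227582, 310174), Pow(Add(Mul(Pow(2, Rational(1, 2)), Pow(459, Rational(1, 2))), -261178), -1)) = Mul(82592, Pow(Add(Mul(Pow(2, Rational(1, 2)), Mul(3, Pow(51, Rational(1, 2)))), -261178), -1)) = Mul(82592, Pow(Add(Mul(3, Pow(102, Rational(1, 2))), -261178), -1)) = Mul(82592, Pow(Add(-261178, Mul(3, Pow(102, Rational(1, 2)))), -1))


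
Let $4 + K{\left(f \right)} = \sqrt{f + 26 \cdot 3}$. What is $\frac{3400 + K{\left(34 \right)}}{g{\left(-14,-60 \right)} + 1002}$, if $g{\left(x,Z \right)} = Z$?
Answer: $\frac{566}{157} + \frac{2 \sqrt{7}}{471} \approx 3.6163$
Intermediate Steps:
$K{\left(f \right)} = -4 + \sqrt{78 + f}$ ($K{\left(f \right)} = -4 + \sqrt{f + 26 \cdot 3} = -4 + \sqrt{f + 78} = -4 + \sqrt{78 + f}$)
$\frac{3400 + K{\left(34 \right)}}{g{\left(-14,-60 \right)} + 1002} = \frac{3400 - \left(4 - \sqrt{78 + 34}\right)}{-60 + 1002} = \frac{3400 - \left(4 - \sqrt{112}\right)}{942} = \left(3400 - \left(4 - 4 \sqrt{7}\right)\right) \frac{1}{942} = \left(3396 + 4 \sqrt{7}\right) \frac{1}{942} = \frac{566}{157} + \frac{2 \sqrt{7}}{471}$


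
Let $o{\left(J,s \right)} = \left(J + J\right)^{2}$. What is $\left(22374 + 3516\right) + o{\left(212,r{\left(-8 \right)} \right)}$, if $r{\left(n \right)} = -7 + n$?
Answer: $205666$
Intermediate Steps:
$o{\left(J,s \right)} = 4 J^{2}$ ($o{\left(J,s \right)} = \left(2 J\right)^{2} = 4 J^{2}$)
$\left(22374 + 3516\right) + o{\left(212,r{\left(-8 \right)} \right)} = \left(22374 + 3516\right) + 4 \cdot 212^{2} = 25890 + 4 \cdot 44944 = 25890 + 179776 = 205666$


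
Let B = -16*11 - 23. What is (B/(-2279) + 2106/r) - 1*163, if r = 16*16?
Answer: -45123797/291712 ≈ -154.69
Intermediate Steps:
r = 256
B = -199 (B = -176 - 23 = -199)
(B/(-2279) + 2106/r) - 1*163 = (-199/(-2279) + 2106/256) - 1*163 = (-199*(-1/2279) + 2106*(1/256)) - 163 = (199/2279 + 1053/128) - 163 = 2425259/291712 - 163 = -45123797/291712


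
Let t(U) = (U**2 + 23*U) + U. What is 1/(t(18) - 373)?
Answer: 1/383 ≈ 0.0026110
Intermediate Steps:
t(U) = U**2 + 24*U
1/(t(18) - 373) = 1/(18*(24 + 18) - 373) = 1/(18*42 - 373) = 1/(756 - 373) = 1/383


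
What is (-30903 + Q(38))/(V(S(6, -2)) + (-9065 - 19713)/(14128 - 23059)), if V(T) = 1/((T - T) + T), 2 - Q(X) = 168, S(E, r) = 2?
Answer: -554954478/66487 ≈ -8346.8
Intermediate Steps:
Q(X) = -166 (Q(X) = 2 - 1*168 = 2 - 168 = -166)
V(T) = 1/T (V(T) = 1/(0 + T) = 1/T)
(-30903 + Q(38))/(V(S(6, -2)) + (-9065 - 19713)/(14128 - 23059)) = (-30903 - 166)/(1/2 + (-9065 - 19713)/(14128 - 23059)) = -31069/(½ - 28778/(-8931)) = -31069/(½ - 28778*(-1/8931)) = -31069/(½ + 28778/8931) = -31069/66487/17862 = -31069*17862/66487 = -554954478/66487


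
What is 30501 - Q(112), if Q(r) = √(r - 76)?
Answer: 30495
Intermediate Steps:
Q(r) = √(-76 + r)
30501 - Q(112) = 30501 - √(-76 + 112) = 30501 - √36 = 30501 - 1*6 = 30501 - 6 = 30495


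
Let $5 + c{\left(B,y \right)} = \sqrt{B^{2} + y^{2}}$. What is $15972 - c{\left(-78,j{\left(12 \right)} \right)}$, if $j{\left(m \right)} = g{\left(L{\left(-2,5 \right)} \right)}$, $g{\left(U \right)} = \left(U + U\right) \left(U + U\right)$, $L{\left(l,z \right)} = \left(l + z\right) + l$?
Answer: $15977 - 10 \sqrt{61} \approx 15899.0$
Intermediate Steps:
$L{\left(l,z \right)} = z + 2 l$
$g{\left(U \right)} = 4 U^{2}$ ($g{\left(U \right)} = 2 U 2 U = 4 U^{2}$)
$j{\left(m \right)} = 4$ ($j{\left(m \right)} = 4 \left(5 + 2 \left(-2\right)\right)^{2} = 4 \left(5 - 4\right)^{2} = 4 \cdot 1^{2} = 4 \cdot 1 = 4$)
$c{\left(B,y \right)} = -5 + \sqrt{B^{2} + y^{2}}$
$15972 - c{\left(-78,j{\left(12 \right)} \right)} = 15972 - \left(-5 + \sqrt{\left(-78\right)^{2} + 4^{2}}\right) = 15972 - \left(-5 + \sqrt{6084 + 16}\right) = 15972 - \left(-5 + \sqrt{6100}\right) = 15972 - \left(-5 + 10 \sqrt{61}\right) = 15972 + \left(5 - 10 \sqrt{61}\right) = 15977 - 10 \sqrt{61}$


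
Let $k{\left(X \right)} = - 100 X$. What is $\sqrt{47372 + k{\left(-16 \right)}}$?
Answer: $2 \sqrt{12243} \approx 221.3$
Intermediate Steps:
$\sqrt{47372 + k{\left(-16 \right)}} = \sqrt{47372 - -1600} = \sqrt{47372 + 1600} = \sqrt{48972} = 2 \sqrt{12243}$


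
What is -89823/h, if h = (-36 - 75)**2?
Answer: -29941/4107 ≈ -7.2902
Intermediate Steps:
h = 12321 (h = (-111)**2 = 12321)
-89823/h = -89823/12321 = -89823*1/12321 = -29941/4107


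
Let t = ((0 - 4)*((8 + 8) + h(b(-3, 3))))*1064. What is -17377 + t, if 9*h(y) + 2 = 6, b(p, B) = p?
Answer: -786281/9 ≈ -87365.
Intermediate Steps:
h(y) = 4/9 (h(y) = -2/9 + (⅑)*6 = -2/9 + ⅔ = 4/9)
t = -629888/9 (t = ((0 - 4)*((8 + 8) + 4/9))*1064 = -4*(16 + 4/9)*1064 = -4*148/9*1064 = -592/9*1064 = -629888/9 ≈ -69988.)
-17377 + t = -17377 - 629888/9 = -786281/9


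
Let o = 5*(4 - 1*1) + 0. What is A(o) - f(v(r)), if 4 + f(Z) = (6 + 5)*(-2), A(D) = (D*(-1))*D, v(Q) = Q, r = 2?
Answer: -199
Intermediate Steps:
o = 15 (o = 5*(4 - 1) + 0 = 5*3 + 0 = 15 + 0 = 15)
A(D) = -D² (A(D) = (-D)*D = -D²)
f(Z) = -26 (f(Z) = -4 + (6 + 5)*(-2) = -4 + 11*(-2) = -4 - 22 = -26)
A(o) - f(v(r)) = -1*15² - 1*(-26) = -1*225 + 26 = -225 + 26 = -199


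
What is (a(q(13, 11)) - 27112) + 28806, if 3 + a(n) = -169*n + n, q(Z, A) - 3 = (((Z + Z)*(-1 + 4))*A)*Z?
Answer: -1872685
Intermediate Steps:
q(Z, A) = 3 + 6*A*Z² (q(Z, A) = 3 + (((Z + Z)*(-1 + 4))*A)*Z = 3 + (((2*Z)*3)*A)*Z = 3 + ((6*Z)*A)*Z = 3 + (6*A*Z)*Z = 3 + 6*A*Z²)
a(n) = -3 - 168*n (a(n) = -3 + (-169*n + n) = -3 - 168*n)
(a(q(13, 11)) - 27112) + 28806 = ((-3 - 168*(3 + 6*11*13²)) - 27112) + 28806 = ((-3 - 168*(3 + 6*11*169)) - 27112) + 28806 = ((-3 - 168*(3 + 11154)) - 27112) + 28806 = ((-3 - 168*11157) - 27112) + 28806 = ((-3 - 1874376) - 27112) + 28806 = (-1874379 - 27112) + 28806 = -1901491 + 28806 = -1872685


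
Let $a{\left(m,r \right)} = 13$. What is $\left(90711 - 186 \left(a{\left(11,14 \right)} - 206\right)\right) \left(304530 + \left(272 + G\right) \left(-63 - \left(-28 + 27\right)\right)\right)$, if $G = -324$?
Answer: $38964426186$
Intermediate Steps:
$\left(90711 - 186 \left(a{\left(11,14 \right)} - 206\right)\right) \left(304530 + \left(272 + G\right) \left(-63 - \left(-28 + 27\right)\right)\right) = \left(90711 - 186 \left(13 - 206\right)\right) \left(304530 + \left(272 - 324\right) \left(-63 - \left(-28 + 27\right)\right)\right) = \left(90711 - -35898\right) \left(304530 - 52 \left(-63 - -1\right)\right) = \left(90711 + 35898\right) \left(304530 - 52 \left(-63 + 1\right)\right) = 126609 \left(304530 - -3224\right) = 126609 \left(304530 + 3224\right) = 126609 \cdot 307754 = 38964426186$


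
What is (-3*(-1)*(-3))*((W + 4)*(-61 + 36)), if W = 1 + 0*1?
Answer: 1125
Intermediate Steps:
W = 1 (W = 1 + 0 = 1)
(-3*(-1)*(-3))*((W + 4)*(-61 + 36)) = (-3*(-1)*(-3))*((1 + 4)*(-61 + 36)) = (3*(-3))*(5*(-25)) = -9*(-125) = 1125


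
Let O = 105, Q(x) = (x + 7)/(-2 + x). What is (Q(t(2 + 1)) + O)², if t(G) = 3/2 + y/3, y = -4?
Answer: 1236544/121 ≈ 10219.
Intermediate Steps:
t(G) = ⅙ (t(G) = 3/2 - 4/3 = ⅙)
Q(x) = (7 + x)/(-2 + x)
(Q(t(2 + 1)) + O)² = ((7 + ⅙)/(-2 + ⅙) + 105)² = ((43/6)/(-11/6) + 105)² = (-6/11*43/6 + 105)² = (-43/11 + 105)² = (1112/11)² = 1236544/121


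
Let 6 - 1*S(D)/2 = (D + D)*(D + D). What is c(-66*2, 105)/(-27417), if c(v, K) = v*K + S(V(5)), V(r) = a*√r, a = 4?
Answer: 14488/27417 ≈ 0.52843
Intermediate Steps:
V(r) = 4*√r
S(D) = 12 - 8*D² (S(D) = 12 - 2*(D + D)*(D + D) = 12 - 2*2*D*2*D = 12 - 8*D²)
c(v, K) = -628 + K*v (c(v, K) = v*K + (12 - 8*(4*√5)²) = K*v + (12 - 8*80) = K*v + (12 - 640) = K*v - 628 = -628 + K*v)
c(-66*2, 105)/(-27417) = (-628 + 105*(-66*2))/(-27417) = (-628 + 105*(-132))*(-1/27417) = (-628 - 13860)*(-1/27417) = -14488*(-1/27417) = 14488/27417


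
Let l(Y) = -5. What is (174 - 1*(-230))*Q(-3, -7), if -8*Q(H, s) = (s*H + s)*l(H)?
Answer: 3535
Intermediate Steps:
Q(H, s) = 5*s/8 + 5*H*s/8 (Q(H, s) = -(s*H + s)*(-5)/8 = -(H*s + s)*(-5)/8 = -(s + H*s)*(-5)/8 = -(-5*s - 5*H*s)/8 = 5*s/8 + 5*H*s/8)
(174 - 1*(-230))*Q(-3, -7) = (174 - 1*(-230))*((5/8)*(-7)*(1 - 3)) = (174 + 230)*((5/8)*(-7)*(-2)) = 404*(35/4) = 3535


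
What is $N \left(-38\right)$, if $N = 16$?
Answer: $-608$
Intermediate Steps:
$N \left(-38\right) = 16 \left(-38\right) = -608$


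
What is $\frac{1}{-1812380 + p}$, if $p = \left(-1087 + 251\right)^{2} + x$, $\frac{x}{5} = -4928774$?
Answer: $- \frac{1}{25757354} \approx -3.8824 \cdot 10^{-8}$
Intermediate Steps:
$x = -24643870$ ($x = 5 \left(-4928774\right) = -24643870$)
$p = -23944974$ ($p = \left(-1087 + 251\right)^{2} - 24643870 = \left(-836\right)^{2} - 24643870 = 698896 - 24643870 = -23944974$)
$\frac{1}{-1812380 + p} = \frac{1}{-1812380 - 23944974} = \frac{1}{-25757354} = - \frac{1}{25757354}$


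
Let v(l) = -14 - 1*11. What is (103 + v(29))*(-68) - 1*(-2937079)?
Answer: 2931775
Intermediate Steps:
v(l) = -25 (v(l) = -14 - 11 = -25)
(103 + v(29))*(-68) - 1*(-2937079) = (103 - 25)*(-68) - 1*(-2937079) = 78*(-68) + 2937079 = -5304 + 2937079 = 2931775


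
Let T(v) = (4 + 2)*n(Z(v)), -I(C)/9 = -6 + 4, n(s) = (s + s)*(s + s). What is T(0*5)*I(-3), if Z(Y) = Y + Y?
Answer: 0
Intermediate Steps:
Z(Y) = 2*Y
n(s) = 4*s**2 (n(s) = (2*s)*(2*s) = 4*s**2)
I(C) = 18 (I(C) = -9*(-6 + 4) = -9*(-2) = 18)
T(v) = 96*v**2 (T(v) = (4 + 2)*(4*(2*v)**2) = 6*(4*(4*v**2)) = 6*(16*v**2) = 96*v**2)
T(0*5)*I(-3) = (96*(0*5)**2)*18 = (96*0**2)*18 = (96*0)*18 = 0*18 = 0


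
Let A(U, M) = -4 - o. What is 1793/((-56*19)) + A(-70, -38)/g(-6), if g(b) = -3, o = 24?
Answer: 24413/3192 ≈ 7.6482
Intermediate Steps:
A(U, M) = -28 (A(U, M) = -4 - 1*24 = -4 - 24 = -28)
1793/((-56*19)) + A(-70, -38)/g(-6) = 1793/((-56*19)) - 28/(-3) = 1793/(-1064) - 28*(-⅓) = 1793*(-1/1064) + 28/3 = -1793/1064 + 28/3 = 24413/3192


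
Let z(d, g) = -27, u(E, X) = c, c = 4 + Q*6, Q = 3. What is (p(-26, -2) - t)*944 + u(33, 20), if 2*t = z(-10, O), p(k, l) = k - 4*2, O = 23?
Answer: -19330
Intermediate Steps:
c = 22 (c = 4 + 3*6 = 4 + 18 = 22)
u(E, X) = 22
p(k, l) = -8 + k (p(k, l) = k - 8 = -8 + k)
t = -27/2 (t = (½)*(-27) = -27/2 ≈ -13.500)
(p(-26, -2) - t)*944 + u(33, 20) = ((-8 - 26) - 1*(-27/2))*944 + 22 = (-34 + 27/2)*944 + 22 = -41/2*944 + 22 = -19352 + 22 = -19330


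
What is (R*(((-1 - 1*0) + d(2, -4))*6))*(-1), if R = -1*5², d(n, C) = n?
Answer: 150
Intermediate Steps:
R = -25 (R = -1*25 = -25)
(R*(((-1 - 1*0) + d(2, -4))*6))*(-1) = -25*((-1 - 1*0) + 2)*6*(-1) = -25*((-1 + 0) + 2)*6*(-1) = -25*(-1 + 2)*6*(-1) = -25*6*(-1) = -150*(-1) = 150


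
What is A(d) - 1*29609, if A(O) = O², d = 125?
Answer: -13984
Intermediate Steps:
A(d) - 1*29609 = 125² - 1*29609 = 15625 - 29609 = -13984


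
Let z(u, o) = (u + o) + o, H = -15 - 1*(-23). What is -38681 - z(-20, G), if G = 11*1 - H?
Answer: -38667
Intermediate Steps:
H = 8 (H = -15 + 23 = 8)
G = 3 (G = 11*1 - 1*8 = 11 - 8 = 3)
z(u, o) = u + 2*o (z(u, o) = (o + u) + o = u + 2*o)
-38681 - z(-20, G) = -38681 - (-20 + 2*3) = -38681 - (-20 + 6) = -38681 - 1*(-14) = -38681 + 14 = -38667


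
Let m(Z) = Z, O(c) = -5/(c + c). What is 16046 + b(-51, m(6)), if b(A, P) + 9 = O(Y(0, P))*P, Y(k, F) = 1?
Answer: 16022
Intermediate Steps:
O(c) = -5/(2*c) (O(c) = -5*1/(2*c) = -5/(2*c))
b(A, P) = -9 - 5*P/2 (b(A, P) = -9 + (-5/2/1)*P = -9 + (-5/2*1)*P = -9 - 5*P/2)
16046 + b(-51, m(6)) = 16046 + (-9 - 5/2*6) = 16046 + (-9 - 15) = 16046 - 24 = 16022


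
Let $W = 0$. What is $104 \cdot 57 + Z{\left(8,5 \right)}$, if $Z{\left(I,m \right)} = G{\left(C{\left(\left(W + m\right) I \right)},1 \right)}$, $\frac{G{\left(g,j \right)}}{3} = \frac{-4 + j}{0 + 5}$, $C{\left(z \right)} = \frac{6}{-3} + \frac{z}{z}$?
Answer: $\frac{29631}{5} \approx 5926.2$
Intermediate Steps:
$C{\left(z \right)} = -1$ ($C{\left(z \right)} = 6 \left(- \frac{1}{3}\right) + 1 = -2 + 1 = -1$)
$G{\left(g,j \right)} = - \frac{12}{5} + \frac{3 j}{5}$ ($G{\left(g,j \right)} = 3 \frac{-4 + j}{0 + 5} = 3 \frac{-4 + j}{5} = 3 \left(-4 + j\right) \frac{1}{5} = 3 \left(- \frac{4}{5} + \frac{j}{5}\right) = - \frac{12}{5} + \frac{3 j}{5}$)
$Z{\left(I,m \right)} = - \frac{9}{5}$ ($Z{\left(I,m \right)} = - \frac{12}{5} + \frac{3}{5} \cdot 1 = - \frac{12}{5} + \frac{3}{5} = - \frac{9}{5}$)
$104 \cdot 57 + Z{\left(8,5 \right)} = 104 \cdot 57 - \frac{9}{5} = 5928 - \frac{9}{5} = \frac{29631}{5}$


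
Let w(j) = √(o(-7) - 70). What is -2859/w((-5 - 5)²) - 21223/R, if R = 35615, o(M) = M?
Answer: -21223/35615 + 2859*I*√77/77 ≈ -0.5959 + 325.81*I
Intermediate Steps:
w(j) = I*√77 (w(j) = √(-7 - 70) = √(-77) = I*√77)
-2859/w((-5 - 5)²) - 21223/R = -2859*(-I*√77/77) - 21223/35615 = -(-2859)*I*√77/77 - 21223*1/35615 = 2859*I*√77/77 - 21223/35615 = -21223/35615 + 2859*I*√77/77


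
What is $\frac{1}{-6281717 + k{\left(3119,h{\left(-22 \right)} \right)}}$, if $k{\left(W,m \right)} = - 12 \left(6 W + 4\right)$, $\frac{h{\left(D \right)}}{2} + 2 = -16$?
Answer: $- \frac{1}{6506333} \approx -1.537 \cdot 10^{-7}$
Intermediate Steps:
$h{\left(D \right)} = -36$ ($h{\left(D \right)} = -4 + 2 \left(-16\right) = -4 - 32 = -36$)
$k{\left(W,m \right)} = -48 - 72 W$ ($k{\left(W,m \right)} = - 12 \left(4 + 6 W\right) = -48 - 72 W$)
$\frac{1}{-6281717 + k{\left(3119,h{\left(-22 \right)} \right)}} = \frac{1}{-6281717 - 224616} = \frac{1}{-6506333} = - \frac{1}{6506333}$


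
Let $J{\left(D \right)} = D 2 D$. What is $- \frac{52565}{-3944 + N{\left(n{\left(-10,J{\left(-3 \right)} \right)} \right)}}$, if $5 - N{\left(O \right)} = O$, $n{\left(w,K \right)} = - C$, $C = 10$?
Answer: $\frac{52565}{3929} \approx 13.379$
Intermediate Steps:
$J{\left(D \right)} = 2 D^{2}$ ($J{\left(D \right)} = 2 D D = 2 D^{2}$)
$n{\left(w,K \right)} = -10$ ($n{\left(w,K \right)} = \left(-1\right) 10 = -10$)
$N{\left(O \right)} = 5 - O$
$- \frac{52565}{-3944 + N{\left(n{\left(-10,J{\left(-3 \right)} \right)} \right)}} = - \frac{52565}{-3944 + \left(5 - -10\right)} = - \frac{52565}{-3944 + \left(5 + 10\right)} = - \frac{52565}{-3944 + 15} = - \frac{52565}{-3929} = \left(-52565\right) \left(- \frac{1}{3929}\right) = \frac{52565}{3929}$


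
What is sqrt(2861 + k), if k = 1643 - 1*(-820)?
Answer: 22*sqrt(11) ≈ 72.966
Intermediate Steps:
k = 2463 (k = 1643 + 820 = 2463)
sqrt(2861 + k) = sqrt(2861 + 2463) = sqrt(5324) = 22*sqrt(11)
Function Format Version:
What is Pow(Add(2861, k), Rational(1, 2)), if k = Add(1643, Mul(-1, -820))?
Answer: Mul(22, Pow(11, Rational(1, 2))) ≈ 72.966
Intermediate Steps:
k = 2463 (k = Add(1643, 820) = 2463)
Pow(Add(2861, k), Rational(1, 2)) = Pow(Add(2861, 2463), Rational(1, 2)) = Pow(5324, Rational(1, 2)) = Mul(22, Pow(11, Rational(1, 2)))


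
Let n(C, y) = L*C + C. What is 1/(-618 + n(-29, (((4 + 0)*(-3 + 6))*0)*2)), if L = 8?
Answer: -1/879 ≈ -0.0011377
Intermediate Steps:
n(C, y) = 9*C (n(C, y) = 8*C + C = 9*C)
1/(-618 + n(-29, (((4 + 0)*(-3 + 6))*0)*2)) = 1/(-618 + 9*(-29)) = 1/(-618 - 261) = 1/(-879) = -1/879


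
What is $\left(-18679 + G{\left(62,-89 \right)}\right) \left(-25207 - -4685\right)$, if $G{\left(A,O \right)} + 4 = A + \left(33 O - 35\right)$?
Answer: $443131546$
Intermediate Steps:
$G{\left(A,O \right)} = -39 + A + 33 O$ ($G{\left(A,O \right)} = -4 + \left(A + \left(33 O - 35\right)\right) = -4 + \left(A + \left(-35 + 33 O\right)\right) = -4 + \left(-35 + A + 33 O\right) = -39 + A + 33 O$)
$\left(-18679 + G{\left(62,-89 \right)}\right) \left(-25207 - -4685\right) = \left(-18679 + \left(-39 + 62 + 33 \left(-89\right)\right)\right) \left(-25207 - -4685\right) = \left(-18679 - 2914\right) \left(-25207 + 4685\right) = \left(-18679 - 2914\right) \left(-20522\right) = \left(-21593\right) \left(-20522\right) = 443131546$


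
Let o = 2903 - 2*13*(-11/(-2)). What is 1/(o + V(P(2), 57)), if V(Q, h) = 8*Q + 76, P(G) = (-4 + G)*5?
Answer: 1/2756 ≈ 0.00036284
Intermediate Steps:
P(G) = -20 + 5*G
V(Q, h) = 76 + 8*Q
o = 2760 (o = 2903 - 26*(-11*(-½)) = 2903 - 26*11/2 = 2903 - 1*143 = 2903 - 143 = 2760)
1/(o + V(P(2), 57)) = 1/(2760 + (76 + 8*(-20 + 5*2))) = 1/(2760 + (76 + 8*(-20 + 10))) = 1/(2760 + (76 + 8*(-10))) = 1/(2760 + (76 - 80)) = 1/(2760 - 4) = 1/2756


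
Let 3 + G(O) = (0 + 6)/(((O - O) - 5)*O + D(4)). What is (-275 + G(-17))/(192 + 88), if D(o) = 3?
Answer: -1747/1760 ≈ -0.99261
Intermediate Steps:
G(O) = -3 + 6/(3 - 5*O) (G(O) = -3 + (0 + 6)/(((O - O) - 5)*O + 3) = -3 + 6/((0 - 5)*O + 3) = -3 + 6/(-5*O + 3) = -3 + 6/(3 - 5*O))
(-275 + G(-17))/(192 + 88) = (-275 + 3*(1 - 5*(-17))/(-3 + 5*(-17)))/(192 + 88) = (-275 + 3*(1 + 85)/(-3 - 85))/280 = (-275 + 3*86/(-88))*(1/280) = (-275 + 3*(-1/88)*86)*(1/280) = (-275 - 129/44)*(1/280) = -12229/44*1/280 = -1747/1760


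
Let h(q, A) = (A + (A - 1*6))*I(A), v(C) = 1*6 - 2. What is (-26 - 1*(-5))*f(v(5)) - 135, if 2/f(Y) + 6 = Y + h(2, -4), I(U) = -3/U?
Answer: -3291/25 ≈ -131.64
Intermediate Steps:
v(C) = 4 (v(C) = 6 - 2 = 4)
h(q, A) = -3*(-6 + 2*A)/A (h(q, A) = (A + (A - 1*6))*(-3/A) = (A + (A - 6))*(-3/A) = (A + (-6 + A))*(-3/A) = (-6 + 2*A)*(-3/A) = -3*(-6 + 2*A)/A)
f(Y) = 2/(-33/2 + Y) (f(Y) = 2/(-6 + (Y + (-6 + 18/(-4)))) = 2/(-6 + (Y + (-6 + 18*(-¼)))) = 2/(-6 + (Y + (-6 - 9/2))) = 2/(-6 + (Y - 21/2)) = 2/(-6 + (-21/2 + Y)) = 2/(-33/2 + Y))
(-26 - 1*(-5))*f(v(5)) - 135 = (-26 - 1*(-5))*(4/(-33 + 2*4)) - 135 = (-26 + 5)*(4/(-33 + 8)) - 135 = -84/(-25) - 135 = -84*(-1)/25 - 135 = -21*(-4/25) - 135 = 84/25 - 135 = -3291/25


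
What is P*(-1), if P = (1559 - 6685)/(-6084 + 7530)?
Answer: 2563/723 ≈ 3.5450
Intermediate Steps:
P = -2563/723 (P = -5126/1446 = -5126*1/1446 = -2563/723 ≈ -3.5450)
P*(-1) = -2563/723*(-1) = 2563/723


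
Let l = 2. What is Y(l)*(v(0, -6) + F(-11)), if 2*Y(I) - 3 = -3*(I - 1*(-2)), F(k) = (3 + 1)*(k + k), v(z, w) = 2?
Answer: 387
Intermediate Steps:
F(k) = 8*k (F(k) = 4*(2*k) = 8*k)
Y(I) = -3/2 - 3*I/2 (Y(I) = 3/2 + (-3*(I - 1*(-2)))/2 = 3/2 + (-3*(I + 2))/2 = 3/2 + (-3*(2 + I))/2 = 3/2 + (-6 - 3*I)/2 = 3/2 + (-3 - 3*I/2) = -3/2 - 3*I/2)
Y(l)*(v(0, -6) + F(-11)) = (-3/2 - 3/2*2)*(2 + 8*(-11)) = (-3/2 - 3)*(2 - 88) = -9/2*(-86) = 387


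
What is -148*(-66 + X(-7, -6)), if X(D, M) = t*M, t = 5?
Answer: 14208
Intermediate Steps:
X(D, M) = 5*M
-148*(-66 + X(-7, -6)) = -148*(-66 + 5*(-6)) = -148*(-66 - 30) = -148*(-96) = 14208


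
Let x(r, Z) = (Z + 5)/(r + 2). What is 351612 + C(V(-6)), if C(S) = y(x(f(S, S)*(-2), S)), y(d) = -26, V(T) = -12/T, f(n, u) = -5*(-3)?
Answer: 351586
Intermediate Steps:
f(n, u) = 15
x(r, Z) = (5 + Z)/(2 + r)
C(S) = -26
351612 + C(V(-6)) = 351612 - 26 = 351586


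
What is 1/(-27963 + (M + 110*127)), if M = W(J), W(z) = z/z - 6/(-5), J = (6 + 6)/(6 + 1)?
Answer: -5/69954 ≈ -7.1476e-5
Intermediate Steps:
J = 12/7 ≈ 1.7143
W(z) = 11/5 (W(z) = 1 - 6*(-1/5) = 1 + 6/5 = 11/5)
M = 11/5 ≈ 2.2000
1/(-27963 + (M + 110*127)) = 1/(-27963 + (11/5 + 110*127)) = 1/(-27963 + (11/5 + 13970)) = 1/(-27963 + 69861/5) = 1/(-69954/5) = -5/69954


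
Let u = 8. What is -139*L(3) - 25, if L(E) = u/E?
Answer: -1187/3 ≈ -395.67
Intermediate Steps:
L(E) = 8/E
-139*L(3) - 25 = -1112/3 - 25 = -1187/3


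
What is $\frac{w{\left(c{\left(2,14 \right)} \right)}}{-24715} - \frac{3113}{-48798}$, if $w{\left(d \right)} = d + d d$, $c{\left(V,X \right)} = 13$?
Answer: $\frac{68056559}{1206042570} \approx 0.05643$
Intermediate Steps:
$w{\left(d \right)} = d + d^{2}$
$\frac{w{\left(c{\left(2,14 \right)} \right)}}{-24715} - \frac{3113}{-48798} = \frac{13 \left(1 + 13\right)}{-24715} - \frac{3113}{-48798} = 13 \cdot 14 \left(- \frac{1}{24715}\right) - - \frac{3113}{48798} = 182 \left(- \frac{1}{24715}\right) + \frac{3113}{48798} = - \frac{182}{24715} + \frac{3113}{48798} = \frac{68056559}{1206042570}$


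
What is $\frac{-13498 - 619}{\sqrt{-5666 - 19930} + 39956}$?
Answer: $- \frac{141014713}{399126883} + \frac{127053 i \sqrt{79}}{798253766} \approx -0.35331 + 0.0014147 i$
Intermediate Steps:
$\frac{-13498 - 619}{\sqrt{-5666 - 19930} + 39956} = - \frac{14117}{\sqrt{-25596} + 39956} = - \frac{14117}{18 i \sqrt{79} + 39956} = - \frac{14117}{39956 + 18 i \sqrt{79}}$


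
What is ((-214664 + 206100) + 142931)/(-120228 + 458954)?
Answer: 134367/338726 ≈ 0.39668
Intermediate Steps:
((-214664 + 206100) + 142931)/(-120228 + 458954) = (-8564 + 142931)/338726 = 134367*(1/338726) = 134367/338726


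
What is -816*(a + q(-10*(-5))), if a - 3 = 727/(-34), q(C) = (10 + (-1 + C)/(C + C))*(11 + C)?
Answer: -12678756/25 ≈ -5.0715e+5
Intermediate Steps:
q(C) = (10 + (-1 + C)/(2*C))*(11 + C) (q(C) = (10 + (-1 + C)/((2*C)))*(11 + C) = (10 + (-1 + C)*(1/(2*C)))*(11 + C) = (10 + (-1 + C)/(2*C))*(11 + C))
a = -625/34 (a = 3 + 727/(-34) = 3 + 727*(-1/34) = 3 - 727/34 = -625/34 ≈ -18.382)
-816*(a + q(-10*(-5))) = -816*(-625/34 + (-11 + (-10*(-5))*(230 + 21*(-10*(-5))))/(2*((-10*(-5))))) = -816*(-625/34 + (½)*(-11 + 50*(230 + 21*50))/50) = -816*(-625/34 + (½)*(1/50)*(-11 + 50*(230 + 1050))) = -816*(-625/34 + (½)*(1/50)*(-11 + 50*1280)) = -816*(-625/34 + (½)*(1/50)*(-11 + 64000)) = -816*(-625/34 + (½)*(1/50)*63989) = -816*(-625/34 + 63989/100) = -816*1056563/1700 = -12678756/25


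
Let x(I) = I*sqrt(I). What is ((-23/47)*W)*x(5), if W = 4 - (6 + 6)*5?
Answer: 6440*sqrt(5)/47 ≈ 306.39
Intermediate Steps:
W = -56 (W = 4 - 12*5 = 4 - 1*60 = 4 - 60 = -56)
x(I) = I**(3/2)
((-23/47)*W)*x(5) = (-23/47*(-56))*5**(3/2) = (-23*1/47*(-56))*(5*sqrt(5)) = (-23/47*(-56))*(5*sqrt(5)) = 1288*(5*sqrt(5))/47 = 6440*sqrt(5)/47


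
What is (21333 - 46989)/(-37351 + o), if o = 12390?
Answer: 25656/24961 ≈ 1.0278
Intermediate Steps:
(21333 - 46989)/(-37351 + o) = (21333 - 46989)/(-37351 + 12390) = -25656/(-24961) = -25656*(-1/24961) = 25656/24961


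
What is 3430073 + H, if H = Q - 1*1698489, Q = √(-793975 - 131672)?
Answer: 1731584 + I*√925647 ≈ 1.7316e+6 + 962.11*I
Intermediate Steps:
Q = I*√925647 (Q = √(-925647) = I*√925647 ≈ 962.11*I)
H = -1698489 + I*√925647 (H = I*√925647 - 1*1698489 = I*√925647 - 1698489 = -1698489 + I*√925647 ≈ -1.6985e+6 + 962.11*I)
3430073 + H = 3430073 + (-1698489 + I*√925647) = 1731584 + I*√925647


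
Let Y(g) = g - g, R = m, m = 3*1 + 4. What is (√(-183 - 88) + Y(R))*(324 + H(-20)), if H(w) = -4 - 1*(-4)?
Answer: 324*I*√271 ≈ 5333.7*I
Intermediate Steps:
H(w) = 0 (H(w) = -4 + 4 = 0)
m = 7 (m = 3 + 4 = 7)
R = 7
Y(g) = 0
(√(-183 - 88) + Y(R))*(324 + H(-20)) = (√(-183 - 88) + 0)*(324 + 0) = (√(-271) + 0)*324 = (I*√271 + 0)*324 = (I*√271)*324 = 324*I*√271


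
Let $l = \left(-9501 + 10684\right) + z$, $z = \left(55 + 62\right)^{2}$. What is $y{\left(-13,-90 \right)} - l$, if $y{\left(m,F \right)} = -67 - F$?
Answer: $-14849$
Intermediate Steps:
$z = 13689$ ($z = 117^{2} = 13689$)
$l = 14872$ ($l = \left(-9501 + 10684\right) + 13689 = 1183 + 13689 = 14872$)
$y{\left(-13,-90 \right)} - l = \left(-67 - -90\right) - 14872 = \left(-67 + 90\right) - 14872 = 23 - 14872 = -14849$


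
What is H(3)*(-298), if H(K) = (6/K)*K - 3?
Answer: -894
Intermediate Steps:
H(K) = 3 (H(K) = 6 - 3 = 3)
H(3)*(-298) = 3*(-298) = -894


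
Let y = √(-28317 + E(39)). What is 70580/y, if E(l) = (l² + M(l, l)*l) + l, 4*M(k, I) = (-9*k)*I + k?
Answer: -70580*I*√71042/106563 ≈ -176.54*I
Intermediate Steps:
M(k, I) = k/4 - 9*I*k/4 (M(k, I) = ((-9*k)*I + k)/4 = (-9*I*k + k)/4 = (k - 9*I*k)/4 = k/4 - 9*I*k/4)
E(l) = l + l² + l²*(1 - 9*l)/4 (E(l) = (l² + (l*(1 - 9*l)/4)*l) + l = (l² + l²*(1 - 9*l)/4) + l = l + l² + l²*(1 - 9*l)/4)
y = 3*I*√71042/2 (y = √(-28317 + (¼)*39*(4 - 9*39² + 5*39)) = √(-28317 + (¼)*39*(4 - 9*1521 + 195)) = √(-28317 + (¼)*39*(4 - 13689 + 195)) = √(-28317 + (¼)*39*(-13490)) = √(-28317 - 263055/2) = √(-319689/2) = 3*I*√71042/2 ≈ 399.81*I)
70580/y = 70580/((3*I*√71042/2)) = 70580*(-I*√71042/106563) = -70580*I*√71042/106563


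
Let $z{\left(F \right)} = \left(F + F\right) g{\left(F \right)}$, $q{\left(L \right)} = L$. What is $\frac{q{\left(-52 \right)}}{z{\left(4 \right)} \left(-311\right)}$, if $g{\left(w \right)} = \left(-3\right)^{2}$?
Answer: $\frac{13}{5598} \approx 0.0023223$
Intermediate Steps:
$g{\left(w \right)} = 9$
$z{\left(F \right)} = 18 F$ ($z{\left(F \right)} = \left(F + F\right) 9 = 2 F 9 = 18 F$)
$\frac{q{\left(-52 \right)}}{z{\left(4 \right)} \left(-311\right)} = - \frac{52}{18 \cdot 4 \left(-311\right)} = - \frac{52}{72 \left(-311\right)} = - \frac{52}{-22392} = \left(-52\right) \left(- \frac{1}{22392}\right) = \frac{13}{5598}$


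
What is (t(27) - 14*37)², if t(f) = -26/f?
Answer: 196336144/729 ≈ 2.6932e+5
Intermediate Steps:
(t(27) - 14*37)² = (-26/27 - 14*37)² = (-26*1/27 - 518)² = (-26/27 - 518)² = (-14012/27)² = 196336144/729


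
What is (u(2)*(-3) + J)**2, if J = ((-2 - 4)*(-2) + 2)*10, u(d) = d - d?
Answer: 19600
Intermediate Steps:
u(d) = 0
J = 140 (J = (-6*(-2) + 2)*10 = (12 + 2)*10 = 14*10 = 140)
(u(2)*(-3) + J)**2 = (0*(-3) + 140)**2 = (0 + 140)**2 = 140**2 = 19600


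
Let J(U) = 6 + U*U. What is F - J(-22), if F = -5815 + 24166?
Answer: 17861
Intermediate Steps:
J(U) = 6 + U²
F = 18351
F - J(-22) = 18351 - (6 + (-22)²) = 18351 - (6 + 484) = 18351 - 1*490 = 18351 - 490 = 17861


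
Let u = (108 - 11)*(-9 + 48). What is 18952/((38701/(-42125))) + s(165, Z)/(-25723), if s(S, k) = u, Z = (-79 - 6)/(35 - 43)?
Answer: -20536180624883/995505823 ≈ -20629.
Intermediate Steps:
Z = 85/8 (Z = -85/(-8) = -85*(-⅛) = 85/8 ≈ 10.625)
u = 3783 (u = 97*39 = 3783)
s(S, k) = 3783
18952/((38701/(-42125))) + s(165, Z)/(-25723) = 18952/((38701/(-42125))) + 3783/(-25723) = 18952/((38701*(-1/42125))) + 3783*(-1/25723) = 18952/(-38701/42125) - 3783/25723 = 18952*(-42125/38701) - 3783/25723 = -798353000/38701 - 3783/25723 = -20536180624883/995505823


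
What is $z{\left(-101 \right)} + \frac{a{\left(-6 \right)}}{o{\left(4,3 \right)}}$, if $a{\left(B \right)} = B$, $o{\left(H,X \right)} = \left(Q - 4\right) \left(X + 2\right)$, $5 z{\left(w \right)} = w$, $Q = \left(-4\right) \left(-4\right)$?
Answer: $- \frac{203}{10} \approx -20.3$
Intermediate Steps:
$Q = 16$
$z{\left(w \right)} = \frac{w}{5}$
$o{\left(H,X \right)} = 24 + 12 X$ ($o{\left(H,X \right)} = \left(16 - 4\right) \left(X + 2\right) = 12 \left(2 + X\right) = 24 + 12 X$)
$z{\left(-101 \right)} + \frac{a{\left(-6 \right)}}{o{\left(4,3 \right)}} = \frac{1}{5} \left(-101\right) - \frac{6}{24 + 12 \cdot 3} = - \frac{101}{5} - \frac{6}{24 + 36} = - \frac{101}{5} - \frac{6}{60} = - \frac{101}{5} - \frac{1}{10} = - \frac{203}{10}$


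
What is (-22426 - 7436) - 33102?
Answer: -62964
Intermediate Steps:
(-22426 - 7436) - 33102 = -29862 - 33102 = -62964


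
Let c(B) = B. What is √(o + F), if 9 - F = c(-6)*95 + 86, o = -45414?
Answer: I*√44921 ≈ 211.95*I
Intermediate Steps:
F = 493 (F = 9 - (-6*95 + 86) = 9 - (-570 + 86) = 9 - 1*(-484) = 9 + 484 = 493)
√(o + F) = √(-45414 + 493) = √(-44921) = I*√44921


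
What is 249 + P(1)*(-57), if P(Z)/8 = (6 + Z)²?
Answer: -22095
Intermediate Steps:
P(Z) = 8*(6 + Z)²
249 + P(1)*(-57) = 249 + (8*(6 + 1)²)*(-57) = 249 + (8*7²)*(-57) = 249 + (8*49)*(-57) = 249 + 392*(-57) = 249 - 22344 = -22095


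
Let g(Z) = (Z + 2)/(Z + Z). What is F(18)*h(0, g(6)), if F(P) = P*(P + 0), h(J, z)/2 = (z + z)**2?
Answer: 1152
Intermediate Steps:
g(Z) = (2 + Z)/(2*Z) (g(Z) = (2 + Z)/((2*Z)) = (2 + Z)*(1/(2*Z)) = (2 + Z)/(2*Z))
h(J, z) = 8*z**2 (h(J, z) = 2*(z + z)**2 = 2*(2*z)**2 = 2*(4*z**2) = 8*z**2)
F(P) = P**2 (F(P) = P*P = P**2)
F(18)*h(0, g(6)) = 18**2*(8*((1/2)*(2 + 6)/6)**2) = 324*(8*((1/2)*(1/6)*8)**2) = 324*(8*(2/3)**2) = 324*(8*(4/9)) = 324*(32/9) = 1152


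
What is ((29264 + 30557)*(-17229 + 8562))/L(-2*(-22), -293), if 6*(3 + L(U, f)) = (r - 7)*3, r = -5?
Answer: 57607623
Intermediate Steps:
L(U, f) = -9 (L(U, f) = -3 + ((-5 - 7)*3)/6 = -3 + (-12*3)/6 = -3 + (⅙)*(-36) = -3 - 6 = -9)
((29264 + 30557)*(-17229 + 8562))/L(-2*(-22), -293) = ((29264 + 30557)*(-17229 + 8562))/(-9) = (59821*(-8667))*(-⅑) = -518468607*(-⅑) = 57607623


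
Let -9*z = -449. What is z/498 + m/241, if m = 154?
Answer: 798437/1080162 ≈ 0.73918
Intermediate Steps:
z = 449/9 (z = -⅑*(-449) = 449/9 ≈ 49.889)
z/498 + m/241 = (449/9)/498 + 154/241 = (449/9)*(1/498) + 154*(1/241) = 449/4482 + 154/241 = 798437/1080162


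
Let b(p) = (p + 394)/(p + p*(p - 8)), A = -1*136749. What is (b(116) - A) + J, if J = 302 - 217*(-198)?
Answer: 1138067729/6322 ≈ 1.8002e+5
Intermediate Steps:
A = -136749
b(p) = (394 + p)/(p + p*(-8 + p))
J = 43268 (J = 302 + 42966 = 43268)
(b(116) - A) + J = ((394 + 116)/(116*(-7 + 116)) - 1*(-136749)) + 43268 = ((1/116)*510/109 + 136749) + 43268 = ((1/116)*(1/109)*510 + 136749) + 43268 = (255/6322 + 136749) + 43268 = 864527433/6322 + 43268 = 1138067729/6322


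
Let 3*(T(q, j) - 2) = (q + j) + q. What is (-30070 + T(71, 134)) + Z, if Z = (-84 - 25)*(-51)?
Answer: -24417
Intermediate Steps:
Z = 5559 (Z = -109*(-51) = 5559)
T(q, j) = 2 + j/3 + 2*q/3 (T(q, j) = 2 + ((q + j) + q)/3 = 2 + ((j + q) + q)/3 = 2 + (j + 2*q)/3 = 2 + (j/3 + 2*q/3) = 2 + j/3 + 2*q/3)
(-30070 + T(71, 134)) + Z = (-30070 + (2 + (1/3)*134 + (2/3)*71)) + 5559 = (-30070 + (2 + 134/3 + 142/3)) + 5559 = (-30070 + 94) + 5559 = -29976 + 5559 = -24417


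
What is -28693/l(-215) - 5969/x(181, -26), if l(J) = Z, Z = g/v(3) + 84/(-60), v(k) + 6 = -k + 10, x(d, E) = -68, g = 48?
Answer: -8364843/15844 ≈ -527.95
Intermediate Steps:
v(k) = 4 - k (v(k) = -6 + (-k + 10) = -6 + (10 - k) = 4 - k)
Z = 233/5 (Z = 48/(4 - 1*3) + 84/(-60) = 48/(4 - 3) + 84*(-1/60) = 48/1 - 7/5 = 48*1 - 7/5 = 48 - 7/5 = 233/5 ≈ 46.600)
l(J) = 233/5
-28693/l(-215) - 5969/x(181, -26) = -28693/233/5 - 5969/(-68) = -28693*5/233 - 5969*(-1/68) = -143465/233 + 5969/68 = -8364843/15844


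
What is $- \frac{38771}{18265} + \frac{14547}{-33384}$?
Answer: $- \frac{40000821}{15634840} \approx -2.5584$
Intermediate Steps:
$- \frac{38771}{18265} + \frac{14547}{-33384} = \left(-38771\right) \frac{1}{18265} + 14547 \left(- \frac{1}{33384}\right) = - \frac{38771}{18265} - \frac{373}{856} = - \frac{40000821}{15634840}$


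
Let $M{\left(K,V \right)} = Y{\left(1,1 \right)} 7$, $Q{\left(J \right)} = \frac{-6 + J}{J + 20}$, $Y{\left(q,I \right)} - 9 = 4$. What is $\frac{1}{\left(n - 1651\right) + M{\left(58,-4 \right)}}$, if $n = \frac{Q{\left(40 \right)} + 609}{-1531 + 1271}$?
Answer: $- \frac{7800}{12186287} \approx -0.00064006$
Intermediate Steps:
$Y{\left(q,I \right)} = 13$ ($Y{\left(q,I \right)} = 9 + 4 = 13$)
$Q{\left(J \right)} = \frac{-6 + J}{20 + J}$
$M{\left(K,V \right)} = 91$ ($M{\left(K,V \right)} = 13 \cdot 7 = 91$)
$n = - \frac{18287}{7800}$ ($n = \frac{\frac{-6 + 40}{20 + 40} + 609}{-1531 + 1271} = \frac{\frac{1}{60} \cdot 34 + 609}{-260} = \left(\frac{1}{60} \cdot 34 + 609\right) \left(- \frac{1}{260}\right) = \left(\frac{17}{30} + 609\right) \left(- \frac{1}{260}\right) = \frac{18287}{30} \left(- \frac{1}{260}\right) = - \frac{18287}{7800} \approx -2.3445$)
$\frac{1}{\left(n - 1651\right) + M{\left(58,-4 \right)}} = \frac{1}{\left(- \frac{18287}{7800} - 1651\right) + 91} = \frac{1}{- \frac{12896087}{7800} + 91} = \frac{1}{- \frac{12186287}{7800}} = - \frac{7800}{12186287}$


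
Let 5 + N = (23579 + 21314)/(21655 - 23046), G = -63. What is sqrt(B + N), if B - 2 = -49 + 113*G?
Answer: 3*I*sqrt(1548608646)/1391 ≈ 84.872*I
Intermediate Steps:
N = -51848/1391 (N = -5 + (23579 + 21314)/(21655 - 23046) = -5 + 44893/(-1391) = -5 + 44893*(-1/1391) = -5 - 44893/1391 = -51848/1391 ≈ -37.274)
B = -7166 (B = 2 + (-49 + 113*(-63)) = 2 + (-49 - 7119) = 2 - 7168 = -7166)
sqrt(B + N) = sqrt(-7166 - 51848/1391) = sqrt(-10019754/1391) = 3*I*sqrt(1548608646)/1391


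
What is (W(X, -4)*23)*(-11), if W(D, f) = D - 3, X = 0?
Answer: 759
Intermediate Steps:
W(D, f) = -3 + D
(W(X, -4)*23)*(-11) = ((-3 + 0)*23)*(-11) = -3*23*(-11) = -69*(-11) = 759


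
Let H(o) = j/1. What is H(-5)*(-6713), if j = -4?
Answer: 26852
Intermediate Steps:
H(o) = -4 (H(o) = -4/1 = -4*1 = -4)
H(-5)*(-6713) = -4*(-6713) = 26852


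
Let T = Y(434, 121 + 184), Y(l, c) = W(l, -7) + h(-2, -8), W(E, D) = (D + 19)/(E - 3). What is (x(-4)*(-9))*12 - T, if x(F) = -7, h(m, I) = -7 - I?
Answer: 325393/431 ≈ 754.97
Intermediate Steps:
W(E, D) = (19 + D)/(-3 + E)
Y(l, c) = 1 + 12/(-3 + l) (Y(l, c) = (19 - 7)/(-3 + l) + (-7 - 1*(-8)) = 12/(-3 + l) + (-7 + 8) = 12/(-3 + l) + 1 = 1 + 12/(-3 + l))
T = 443/431 (T = (9 + 434)/(-3 + 434) = 443/431 ≈ 1.0278)
(x(-4)*(-9))*12 - T = -7*(-9)*12 - 1*443/431 = 63*12 - 443/431 = 756 - 443/431 = 325393/431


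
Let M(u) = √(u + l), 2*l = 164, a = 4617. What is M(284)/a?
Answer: √366/4617 ≈ 0.0041436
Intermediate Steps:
l = 82 (l = (½)*164 = 82)
M(u) = √(82 + u) (M(u) = √(u + 82) = √(82 + u))
M(284)/a = √(82 + 284)/4617 = √366*(1/4617) = √366/4617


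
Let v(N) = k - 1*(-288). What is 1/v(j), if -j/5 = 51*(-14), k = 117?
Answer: 1/405 ≈ 0.0024691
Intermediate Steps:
j = 3570 (j = -255*(-14) = -5*(-714) = 3570)
v(N) = 405 (v(N) = 117 - 1*(-288) = 117 + 288 = 405)
1/v(j) = 1/405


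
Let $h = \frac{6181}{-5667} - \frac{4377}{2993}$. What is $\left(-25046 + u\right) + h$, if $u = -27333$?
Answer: $- \frac{888460860641}{16961331} \approx -52382.0$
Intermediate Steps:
$h = - \frac{43304192}{16961331}$ ($h = 6181 \left(- \frac{1}{5667}\right) - \frac{4377}{2993} = - \frac{6181}{5667} - \frac{4377}{2993} = - \frac{43304192}{16961331} \approx -2.5531$)
$\left(-25046 + u\right) + h = \left(-25046 - 27333\right) - \frac{43304192}{16961331} = -52379 - \frac{43304192}{16961331} = - \frac{888460860641}{16961331}$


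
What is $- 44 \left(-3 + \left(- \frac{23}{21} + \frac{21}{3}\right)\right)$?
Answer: $- \frac{2684}{21} \approx -127.81$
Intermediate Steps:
$- 44 \left(-3 + \left(- \frac{23}{21} + \frac{21}{3}\right)\right) = - 44 \left(-3 + \left(\left(-23\right) \frac{1}{21} + 21 \cdot \frac{1}{3}\right)\right) = - 44 \left(-3 + \left(- \frac{23}{21} + 7\right)\right) = - 44 \left(-3 + \frac{124}{21}\right) = \left(-44\right) \frac{61}{21} = - \frac{2684}{21}$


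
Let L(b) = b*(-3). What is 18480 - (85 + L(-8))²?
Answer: 6599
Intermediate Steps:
L(b) = -3*b
18480 - (85 + L(-8))² = 18480 - (85 - 3*(-8))² = 18480 - (85 + 24)² = 18480 - 1*109² = 18480 - 1*11881 = 18480 - 11881 = 6599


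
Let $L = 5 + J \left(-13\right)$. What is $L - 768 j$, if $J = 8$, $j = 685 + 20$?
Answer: $-541539$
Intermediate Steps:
$j = 705$
$L = -99$ ($L = 5 + 8 \left(-13\right) = 5 - 104 = -99$)
$L - 768 j = -99 - 541440 = -541539$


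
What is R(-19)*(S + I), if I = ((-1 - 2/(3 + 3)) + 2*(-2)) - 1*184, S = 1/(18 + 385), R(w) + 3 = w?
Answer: 5035822/1209 ≈ 4165.3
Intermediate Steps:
R(w) = -3 + w
S = 1/403 ≈ 0.0024814
I = -568/3 (I = ((-1 - 2/6) - 4) - 184 = ((-1 - 2*1/6) - 4) - 184 = ((-1 - 1/3) - 4) - 184 = (-4/3 - 4) - 184 = -16/3 - 184 = -568/3 ≈ -189.33)
R(-19)*(S + I) = (-3 - 19)*(1/403 - 568/3) = -22*(-228901/1209) = 5035822/1209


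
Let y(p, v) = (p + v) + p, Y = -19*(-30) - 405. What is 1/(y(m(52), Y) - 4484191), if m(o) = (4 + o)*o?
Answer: -1/4478202 ≈ -2.2330e-7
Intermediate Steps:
m(o) = o*(4 + o)
Y = 165 (Y = 570 - 405 = 165)
y(p, v) = v + 2*p
1/(y(m(52), Y) - 4484191) = 1/((165 + 2*(52*(4 + 52))) - 4484191) = 1/((165 + 2*(52*56)) - 4484191) = 1/((165 + 2*2912) - 4484191) = 1/((165 + 5824) - 4484191) = 1/(5989 - 4484191) = 1/(-4478202) = -1/4478202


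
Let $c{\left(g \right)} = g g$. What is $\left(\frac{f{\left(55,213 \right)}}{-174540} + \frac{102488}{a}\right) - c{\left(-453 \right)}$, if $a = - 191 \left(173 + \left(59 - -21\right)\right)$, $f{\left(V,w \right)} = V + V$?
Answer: $- \frac{7525267076621}{36670854} \approx -2.0521 \cdot 10^{5}$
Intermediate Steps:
$f{\left(V,w \right)} = 2 V$
$c{\left(g \right)} = g^{2}$
$a = -48323$ ($a = - 191 \left(173 + \left(59 + 21\right)\right) = - 191 \left(173 + 80\right) = \left(-191\right) 253 = -48323$)
$\left(\frac{f{\left(55,213 \right)}}{-174540} + \frac{102488}{a}\right) - c{\left(-453 \right)} = \left(\frac{2 \cdot 55}{-174540} + \frac{102488}{-48323}\right) - \left(-453\right)^{2} = \left(110 \left(- \frac{1}{174540}\right) + 102488 \left(- \frac{1}{48323}\right)\right) - 205209 = \left(- \frac{11}{17454} - \frac{4456}{2101}\right) - 205209 = - \frac{77798135}{36670854} - 205209 = - \frac{7525267076621}{36670854}$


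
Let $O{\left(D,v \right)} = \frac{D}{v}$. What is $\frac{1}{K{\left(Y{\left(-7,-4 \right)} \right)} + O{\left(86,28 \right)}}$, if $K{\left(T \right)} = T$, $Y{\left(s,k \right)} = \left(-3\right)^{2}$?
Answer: $\frac{14}{169} \approx 0.08284$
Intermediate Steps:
$Y{\left(s,k \right)} = 9$
$\frac{1}{K{\left(Y{\left(-7,-4 \right)} \right)} + O{\left(86,28 \right)}} = \frac{1}{9 + \frac{86}{28}} = \frac{1}{9 + 86 \cdot \frac{1}{28}} = \frac{1}{9 + \frac{43}{14}} = \frac{1}{\frac{169}{14}} = \frac{14}{169}$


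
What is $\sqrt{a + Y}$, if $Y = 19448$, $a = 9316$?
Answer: $6 \sqrt{799} \approx 169.6$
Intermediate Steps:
$\sqrt{a + Y} = \sqrt{9316 + 19448} = \sqrt{28764} = 6 \sqrt{799}$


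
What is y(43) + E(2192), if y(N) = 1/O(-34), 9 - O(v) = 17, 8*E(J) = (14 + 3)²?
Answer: 36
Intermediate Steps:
E(J) = 289/8 (E(J) = (14 + 3)²/8 = (⅛)*17² = (⅛)*289 = 289/8)
O(v) = -8 (O(v) = 9 - 1*17 = 9 - 17 = -8)
y(N) = -⅛ (y(N) = 1/(-8) = -⅛)
y(43) + E(2192) = -⅛ + 289/8 = 36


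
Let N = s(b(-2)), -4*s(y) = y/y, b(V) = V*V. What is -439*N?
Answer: 439/4 ≈ 109.75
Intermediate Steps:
b(V) = V²
s(y) = -¼ (s(y) = -y/(4*y) = -¼*1 = -¼)
N = -¼ ≈ -0.25000
-439*N = -439*(-¼) = 439/4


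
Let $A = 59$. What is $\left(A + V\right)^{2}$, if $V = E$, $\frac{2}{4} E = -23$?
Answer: $169$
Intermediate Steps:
$E = -46$ ($E = 2 \left(-23\right) = -46$)
$V = -46$
$\left(A + V\right)^{2} = \left(59 - 46\right)^{2} = 13^{2} = 169$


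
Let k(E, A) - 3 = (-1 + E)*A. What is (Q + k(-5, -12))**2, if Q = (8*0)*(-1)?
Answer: 5625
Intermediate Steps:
Q = 0 (Q = 0*(-1) = 0)
k(E, A) = 3 + A*(-1 + E) (k(E, A) = 3 + (-1 + E)*A = 3 + A*(-1 + E))
(Q + k(-5, -12))**2 = (0 + (3 - 1*(-12) - 12*(-5)))**2 = (0 + (3 + 12 + 60))**2 = (0 + 75)**2 = 75**2 = 5625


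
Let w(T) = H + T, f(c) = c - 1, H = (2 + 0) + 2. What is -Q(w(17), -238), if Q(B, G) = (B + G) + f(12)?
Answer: 206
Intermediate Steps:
H = 4 (H = 2 + 2 = 4)
f(c) = -1 + c
w(T) = 4 + T
Q(B, G) = 11 + B + G (Q(B, G) = (B + G) + (-1 + 12) = (B + G) + 11 = 11 + B + G)
-Q(w(17), -238) = -(11 + (4 + 17) - 238) = -(11 + 21 - 238) = -1*(-206) = 206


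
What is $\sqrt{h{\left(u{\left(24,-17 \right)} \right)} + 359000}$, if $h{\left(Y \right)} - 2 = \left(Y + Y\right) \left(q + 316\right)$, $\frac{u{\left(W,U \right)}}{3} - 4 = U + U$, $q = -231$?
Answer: $\sqrt{343702} \approx 586.26$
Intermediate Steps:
$u{\left(W,U \right)} = 12 + 6 U$ ($u{\left(W,U \right)} = 12 + 3 \left(U + U\right) = 12 + 3 \cdot 2 U = 12 + 6 U$)
$h{\left(Y \right)} = 2 + 170 Y$ ($h{\left(Y \right)} = 2 + \left(Y + Y\right) \left(-231 + 316\right) = 2 + 2 Y 85 = 2 + 170 Y$)
$\sqrt{h{\left(u{\left(24,-17 \right)} \right)} + 359000} = \sqrt{\left(2 + 170 \left(12 + 6 \left(-17\right)\right)\right) + 359000} = \sqrt{\left(2 + 170 \left(12 - 102\right)\right) + 359000} = \sqrt{\left(2 + 170 \left(-90\right)\right) + 359000} = \sqrt{\left(2 - 15300\right) + 359000} = \sqrt{-15298 + 359000} = \sqrt{343702}$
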